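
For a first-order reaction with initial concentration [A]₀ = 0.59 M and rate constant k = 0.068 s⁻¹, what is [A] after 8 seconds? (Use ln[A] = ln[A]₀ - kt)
0.3424 M

ln[A] = ln[A]₀ - k·t = ln(0.59) - (0.068)·(8) = -0.5276 - 0.5440 = -1.0716
[A] = e^(-1.0716) = 0.3424 M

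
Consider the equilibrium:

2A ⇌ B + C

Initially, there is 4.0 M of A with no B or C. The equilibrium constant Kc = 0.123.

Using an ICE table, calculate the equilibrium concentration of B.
[B] = 0.825 M

ICE: [A] = 4.0 − 2x, [B] = [C] = x.
Kc = x²/(4.0 − 2x)² = 0.123 ⇒ √Kc = x/(4.0 − 2x).
x = √0.123·4.0/(1 + 2√0.123) = 0.35071·4.0/1.7014 = 0.82452.
[B] = x = 0.825 M.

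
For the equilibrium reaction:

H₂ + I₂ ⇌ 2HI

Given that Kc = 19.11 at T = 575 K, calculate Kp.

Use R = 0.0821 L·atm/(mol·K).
K_p = 19.1100

Δn = (moles gaseous products) − (moles gaseous reactants) = 0
T = 575 K; RT = 0.0821 × 575 = 47.2075
Kp = Kc·(RT)^Δn = 19.11 × (47.2075)^0 = 19.11 × 1 = 19.1100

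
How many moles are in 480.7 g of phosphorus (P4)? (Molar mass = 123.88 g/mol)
Moles = 480.7 g ÷ 123.88 g/mol = 3.88 mol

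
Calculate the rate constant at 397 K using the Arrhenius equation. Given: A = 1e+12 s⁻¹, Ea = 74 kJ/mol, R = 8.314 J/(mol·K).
1.83e+02 s⁻¹

k = A·exp(-Ea/(R·T)) = 1e+12·exp(-74000/(8.314·397)) = 1e+12·exp(-22.4198) = 1e+12·1.8332e-10 = 1.83e+02 s⁻¹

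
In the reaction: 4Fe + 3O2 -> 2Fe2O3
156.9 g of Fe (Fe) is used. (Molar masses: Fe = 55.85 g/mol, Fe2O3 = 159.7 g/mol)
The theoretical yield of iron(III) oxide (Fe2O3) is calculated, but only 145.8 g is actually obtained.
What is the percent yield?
Moles of Fe = 156.9 g ÷ 55.85 g/mol = 2.80931 mol
Mole ratio: 2 mol Fe2O3 / 4 mol Fe
Moles of Fe2O3 = 2.80931 × (2/4) = 1.40466 mol
Theoretical yield = 1.40466 mol × 159.7 g/mol = 224.32 g
Actual yield = 145.8 g
Percent yield = (145.8 / 224.32) × 100% = 65.0%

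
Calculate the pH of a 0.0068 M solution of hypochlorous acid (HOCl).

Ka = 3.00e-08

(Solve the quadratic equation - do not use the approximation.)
pH = 4.85

x² + Ka×x - Ka×C = 0. Using quadratic formula: [H⁺] = 1.4268e-05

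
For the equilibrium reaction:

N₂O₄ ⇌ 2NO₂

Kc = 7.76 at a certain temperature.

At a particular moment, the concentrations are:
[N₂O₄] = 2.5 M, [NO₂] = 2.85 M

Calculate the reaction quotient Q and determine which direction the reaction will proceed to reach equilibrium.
Q = 3.249, Q < K, reaction proceeds forward (toward products)

Q = ([NO₂]^2) / ([N₂O₄])
  = ((2.85)^2) / ((2.5)) = 8.1225/2.5 = 3.249
Since Q = 3.249 < Kc = 7.76, the reaction proceeds forward (toward products) to reach equilibrium.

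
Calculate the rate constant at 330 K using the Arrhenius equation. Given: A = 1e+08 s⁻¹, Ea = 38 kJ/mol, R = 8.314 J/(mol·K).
9.66e+01 s⁻¹

k = A·exp(-Ea/(R·T)) = 1e+08·exp(-38000/(8.314·330)) = 1e+08·exp(-13.8503) = 1e+08·9.6579e-07 = 9.66e+01 s⁻¹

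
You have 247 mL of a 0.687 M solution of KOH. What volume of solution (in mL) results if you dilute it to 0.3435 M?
Using M₁V₁ = M₂V₂:
0.687 × 247 = 0.3435 × V₂
V₂ = (0.687 × 247) / 0.3435 = 494 mL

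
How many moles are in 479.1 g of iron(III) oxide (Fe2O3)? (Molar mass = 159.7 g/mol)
Moles = 479.1 g ÷ 159.7 g/mol = 3 mol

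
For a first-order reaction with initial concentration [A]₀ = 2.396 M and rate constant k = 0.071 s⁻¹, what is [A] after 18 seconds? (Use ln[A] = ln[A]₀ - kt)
0.6675 M

ln[A] = ln[A]₀ - k·t = ln(2.396) - (0.071)·(18) = 0.8738 - 1.2780 = -0.4042
[A] = e^(-0.4042) = 0.6675 M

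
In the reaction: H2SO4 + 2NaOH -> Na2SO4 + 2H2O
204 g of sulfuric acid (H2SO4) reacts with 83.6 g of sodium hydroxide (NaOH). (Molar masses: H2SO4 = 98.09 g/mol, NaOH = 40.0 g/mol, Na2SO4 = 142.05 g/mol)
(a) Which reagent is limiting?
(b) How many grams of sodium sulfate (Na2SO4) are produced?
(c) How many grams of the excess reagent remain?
(a) NaOH, (b) 148.4 g, (c) 101.5 g

Moles of H2SO4 = 204 g ÷ 98.09 g/mol = 2.07972 mol
Moles of NaOH = 83.6 g ÷ 40.0 g/mol = 2.09 mol
Moles ÷ coefficient: H2SO4: 2.07972/1 = 2.08, NaOH: 2.09/2 = 1.045
(a) NaOH has the smaller value, so NaOH is the limiting reagent.
(b) Moles of Na2SO4 = 2.09 mol NaOH × (1/2) = 1.045 mol; mass = 1.045 mol × 142.05 g/mol = 148.4 g
(c) H2SO4 consumed = 2.09 × (1/2) = 1.045 mol; remaining = 2.07972 − 1.045 = 1.03472 mol; mass = 1.03472 mol × 98.09 g/mol = 101.5 g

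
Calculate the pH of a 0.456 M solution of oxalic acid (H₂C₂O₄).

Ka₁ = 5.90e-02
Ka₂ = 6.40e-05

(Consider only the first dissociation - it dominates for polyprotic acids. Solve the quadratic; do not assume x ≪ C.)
pH = 0.86

x² + Ka₁·x − Ka₁·C = 0 with Ka₁ = 5.90e-02, C = 0.456.
x = (−Ka₁ + √(Ka₁² + 4·Ka₁·C))/2 = 1.3716e-01 M, so pH = 0.86.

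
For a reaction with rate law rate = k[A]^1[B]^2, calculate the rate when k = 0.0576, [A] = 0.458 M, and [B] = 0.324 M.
0.002769 M/s

rate = k·[A]^1·[B]^2 = 0.0576·(0.458)^1·(0.324)^2 = 0.0576·0.458·0.104976 = 0.002769 M/s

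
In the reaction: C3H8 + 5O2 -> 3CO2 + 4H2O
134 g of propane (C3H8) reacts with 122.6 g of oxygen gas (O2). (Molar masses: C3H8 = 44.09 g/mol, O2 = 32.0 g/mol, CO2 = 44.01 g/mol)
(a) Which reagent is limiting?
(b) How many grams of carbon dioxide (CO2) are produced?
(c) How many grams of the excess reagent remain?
(a) O2, (b) 101.2 g, (c) 100.2 g

Moles of C3H8 = 134 g ÷ 44.09 g/mol = 3.03924 mol
Moles of O2 = 122.6 g ÷ 32.0 g/mol = 3.83125 mol
Moles ÷ coefficient: C3H8: 3.03924/1 = 3.039, O2: 3.83125/5 = 0.7662
(a) O2 has the smaller value, so O2 is the limiting reagent.
(b) Moles of CO2 = 3.83125 mol O2 × (3/5) = 2.29875 mol; mass = 2.29875 mol × 44.01 g/mol = 101.2 g
(c) C3H8 consumed = 3.83125 × (1/5) = 0.76625 mol; remaining = 3.03924 − 0.76625 = 2.27299 mol; mass = 2.27299 mol × 44.09 g/mol = 100.2 g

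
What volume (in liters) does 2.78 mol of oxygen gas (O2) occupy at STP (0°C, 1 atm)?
At STP, 1 mol of gas occupies 22.4 L
Volume = 2.78 mol × 22.4 L/mol = 62.27 L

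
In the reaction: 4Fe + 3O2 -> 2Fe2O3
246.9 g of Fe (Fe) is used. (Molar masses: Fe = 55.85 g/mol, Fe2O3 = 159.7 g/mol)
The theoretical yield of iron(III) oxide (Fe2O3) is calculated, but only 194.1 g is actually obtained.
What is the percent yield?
Moles of Fe = 246.9 g ÷ 55.85 g/mol = 4.42077 mol
Mole ratio: 2 mol Fe2O3 / 4 mol Fe
Moles of Fe2O3 = 4.42077 × (2/4) = 2.21038 mol
Theoretical yield = 2.21038 mol × 159.7 g/mol = 353 g
Actual yield = 194.1 g
Percent yield = (194.1 / 353) × 100% = 55.0%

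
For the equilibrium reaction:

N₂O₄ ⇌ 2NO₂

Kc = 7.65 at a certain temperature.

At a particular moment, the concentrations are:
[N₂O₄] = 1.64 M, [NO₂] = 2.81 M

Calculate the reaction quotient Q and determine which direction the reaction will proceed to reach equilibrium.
Q = 4.815, Q < K, reaction proceeds forward (toward products)

Q = ([NO₂]^2) / ([N₂O₄])
  = ((2.81)^2) / ((1.64)) = 7.8961/1.64 = 4.815
Since Q = 4.815 < Kc = 7.65, the reaction proceeds forward (toward products) to reach equilibrium.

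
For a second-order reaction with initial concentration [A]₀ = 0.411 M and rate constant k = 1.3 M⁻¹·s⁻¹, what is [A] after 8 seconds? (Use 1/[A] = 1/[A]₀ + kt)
0.0779 M

1/[A] = 1/[A]₀ + k·t = 1/0.411 + (1.3)·(8) = 2.4331 + 10.4000 = 12.8331
[A] = 1/12.8331 = 0.0779 M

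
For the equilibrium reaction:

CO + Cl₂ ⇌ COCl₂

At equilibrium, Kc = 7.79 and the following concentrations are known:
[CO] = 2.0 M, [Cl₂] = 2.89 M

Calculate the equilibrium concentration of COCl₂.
[COCl₂] = 45.0262 M

Kc = ([COCl₂]) / ([CO] × [Cl₂]) = 7.79
[COCl₂]^1 = Kc · (reactant terms)/(other product terms) = 7.79 · 5.78 / 1 = 45.026
[COCl₂] = 45.0262 M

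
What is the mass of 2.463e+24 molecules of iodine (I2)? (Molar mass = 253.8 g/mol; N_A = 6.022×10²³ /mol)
Moles = 2.463e+24 ÷ 6.022×10²³ = 4.09 mol
Mass = 4.09 mol × 253.8 g/mol = 1038 g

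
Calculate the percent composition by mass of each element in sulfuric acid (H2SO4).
H: 2.06%, S: 32.69%, O: 65.25%

Molar mass of H2SO4 = 98.09 g/mol
% H = (2 × 1.008) / 98.09 × 100% = 2.016 / 98.09 × 100% = 2.06%
% S = (1 × 32.07) / 98.09 × 100% = 32.07 / 98.09 × 100% = 32.69%
% O = (4 × 16.0) / 98.09 × 100% = 64 / 98.09 × 100% = 65.25%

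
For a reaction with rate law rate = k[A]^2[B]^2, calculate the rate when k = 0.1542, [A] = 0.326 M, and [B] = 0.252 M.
0.001041 M/s

rate = k·[A]^2·[B]^2 = 0.1542·(0.326)^2·(0.252)^2 = 0.1542·0.106276·0.063504 = 0.001041 M/s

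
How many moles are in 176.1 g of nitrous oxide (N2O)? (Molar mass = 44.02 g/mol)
Moles = 176.1 g ÷ 44.02 g/mol = 4 mol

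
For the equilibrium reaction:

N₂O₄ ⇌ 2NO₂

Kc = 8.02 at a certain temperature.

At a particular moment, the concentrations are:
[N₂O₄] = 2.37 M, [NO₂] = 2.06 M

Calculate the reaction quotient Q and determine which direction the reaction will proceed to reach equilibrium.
Q = 1.791, Q < K, reaction proceeds forward (toward products)

Q = ([NO₂]^2) / ([N₂O₄])
  = ((2.06)^2) / ((2.37)) = 4.2436/2.37 = 1.791
Since Q = 1.791 < Kc = 8.02, the reaction proceeds forward (toward products) to reach equilibrium.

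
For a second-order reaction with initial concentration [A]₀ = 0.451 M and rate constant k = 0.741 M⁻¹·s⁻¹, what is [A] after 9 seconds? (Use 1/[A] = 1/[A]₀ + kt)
0.1125 M

1/[A] = 1/[A]₀ + k·t = 1/0.451 + (0.741)·(9) = 2.2173 + 6.6690 = 8.8863
[A] = 1/8.8863 = 0.1125 M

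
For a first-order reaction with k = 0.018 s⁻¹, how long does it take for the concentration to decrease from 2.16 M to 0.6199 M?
69.35 s

From ln[A] = ln[A]₀ - k·t: t = ln([A]₀/[A])/k = ln(2.16/0.6199)/0.018 = ln(3.4844)/0.018 = 1.2483/0.018 = 69.35 s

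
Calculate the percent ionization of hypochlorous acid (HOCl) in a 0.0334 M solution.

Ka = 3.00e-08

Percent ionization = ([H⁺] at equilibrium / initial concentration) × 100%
Percent ionization = 0.0947%

Let x = [H⁺]. Ka = x²/(C - x) ⇒ x² + (3.00e-08)x - (3.00e-08)(0.0334) = 0. x = 3.1639e-05. Percent = (3.1639e-05/0.0334) × 100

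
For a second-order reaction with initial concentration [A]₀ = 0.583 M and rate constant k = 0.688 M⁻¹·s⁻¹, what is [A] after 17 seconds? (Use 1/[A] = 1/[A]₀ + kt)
0.0746 M

1/[A] = 1/[A]₀ + k·t = 1/0.583 + (0.688)·(17) = 1.7153 + 11.6960 = 13.4113
[A] = 1/13.4113 = 0.0746 M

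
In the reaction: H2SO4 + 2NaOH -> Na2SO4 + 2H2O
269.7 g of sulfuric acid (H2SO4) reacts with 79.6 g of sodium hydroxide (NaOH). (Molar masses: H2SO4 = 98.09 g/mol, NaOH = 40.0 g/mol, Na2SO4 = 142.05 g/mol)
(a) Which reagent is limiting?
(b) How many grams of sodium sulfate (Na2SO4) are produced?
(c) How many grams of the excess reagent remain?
(a) NaOH, (b) 141.3 g, (c) 172.1 g

Moles of H2SO4 = 269.7 g ÷ 98.09 g/mol = 2.74952 mol
Moles of NaOH = 79.6 g ÷ 40.0 g/mol = 1.99 mol
Moles ÷ coefficient: H2SO4: 2.74952/1 = 2.75, NaOH: 1.99/2 = 0.995
(a) NaOH has the smaller value, so NaOH is the limiting reagent.
(b) Moles of Na2SO4 = 1.99 mol NaOH × (1/2) = 0.995 mol; mass = 0.995 mol × 142.05 g/mol = 141.3 g
(c) H2SO4 consumed = 1.99 × (1/2) = 0.995 mol; remaining = 2.74952 − 0.995 = 1.75452 mol; mass = 1.75452 mol × 98.09 g/mol = 172.1 g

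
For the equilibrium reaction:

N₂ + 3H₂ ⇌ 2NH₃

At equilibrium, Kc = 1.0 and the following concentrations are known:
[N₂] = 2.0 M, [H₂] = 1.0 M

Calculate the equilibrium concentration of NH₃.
[NH₃] = 1.4142 M

Kc = ([NH₃]^2) / ([N₂] × [H₂]^3) = 1.0
[NH₃]^2 = Kc · (reactant terms)/(other product terms) = 1.0 · 2 / 1 = 2
[NH₃] = (2)^(1/2) = 1.4142 M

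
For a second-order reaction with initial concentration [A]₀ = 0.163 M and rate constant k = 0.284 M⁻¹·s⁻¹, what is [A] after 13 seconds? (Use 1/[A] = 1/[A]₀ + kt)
0.1018 M

1/[A] = 1/[A]₀ + k·t = 1/0.163 + (0.284)·(13) = 6.1350 + 3.6920 = 9.8270
[A] = 1/9.8270 = 0.1018 M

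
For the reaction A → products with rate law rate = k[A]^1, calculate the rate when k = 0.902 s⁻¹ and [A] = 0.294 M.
0.2652 M/s

rate = k·[A]^1 = 0.902·(0.294)^1 = 0.902·0.294 = 0.2652 M/s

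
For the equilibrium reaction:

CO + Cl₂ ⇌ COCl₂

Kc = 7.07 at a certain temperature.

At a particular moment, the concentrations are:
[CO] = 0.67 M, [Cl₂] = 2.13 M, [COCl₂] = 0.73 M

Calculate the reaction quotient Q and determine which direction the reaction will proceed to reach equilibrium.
Q = 0.512, Q < K, reaction proceeds forward (toward products)

Q = ([COCl₂]) / ([CO] × [Cl₂])
  = ((0.73)) / ((0.67)·(2.13)) = 0.73/1.4271 = 0.5115
Since Q = 0.5115 < Kc = 7.07, the reaction proceeds forward (toward products) to reach equilibrium.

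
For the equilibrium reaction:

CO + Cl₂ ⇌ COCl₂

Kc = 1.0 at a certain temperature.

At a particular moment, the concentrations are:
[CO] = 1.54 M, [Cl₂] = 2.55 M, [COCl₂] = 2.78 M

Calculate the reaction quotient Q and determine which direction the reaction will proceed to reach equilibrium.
Q = 0.708, Q < K, reaction proceeds forward (toward products)

Q = ([COCl₂]) / ([CO] × [Cl₂])
  = ((2.78)) / ((1.54)·(2.55)) = 2.78/3.927 = 0.7079
Since Q = 0.7079 < Kc = 1.0, the reaction proceeds forward (toward products) to reach equilibrium.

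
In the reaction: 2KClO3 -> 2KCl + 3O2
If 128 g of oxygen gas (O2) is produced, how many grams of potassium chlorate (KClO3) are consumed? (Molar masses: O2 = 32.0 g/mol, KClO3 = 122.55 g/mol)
Moles of O2 = 128 g ÷ 32.0 g/mol = 4 mol
Mole ratio: 2 mol KClO3 / 3 mol O2
Moles of KClO3 = 4 × (2/3) = 2.66667 mol
Mass of KClO3 = 2.66667 mol × 122.55 g/mol = 326.8 g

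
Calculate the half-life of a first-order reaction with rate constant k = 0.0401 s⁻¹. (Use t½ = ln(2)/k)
17.29 s

t½ = ln(2)/k = 0.6931/0.0401 = 17.29 s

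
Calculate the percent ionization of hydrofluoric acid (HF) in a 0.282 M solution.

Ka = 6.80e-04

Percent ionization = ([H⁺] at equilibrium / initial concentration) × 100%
Percent ionization = 4.79%

Let x = [H⁺]. Ka = x²/(C - x) ⇒ x² + (6.80e-04)x - (6.80e-04)(0.282) = 0. x = 1.3512e-02. Percent = (1.3512e-02/0.282) × 100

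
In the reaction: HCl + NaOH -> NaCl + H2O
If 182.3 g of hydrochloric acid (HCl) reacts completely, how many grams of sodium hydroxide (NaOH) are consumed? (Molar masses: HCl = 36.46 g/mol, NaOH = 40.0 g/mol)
Moles of HCl = 182.3 g ÷ 36.46 g/mol = 5 mol
Mole ratio: 1 mol NaOH / 1 mol HCl
Moles of NaOH = 5 × (1/1) = 5 mol
Mass of NaOH = 5 mol × 40.0 g/mol = 200 g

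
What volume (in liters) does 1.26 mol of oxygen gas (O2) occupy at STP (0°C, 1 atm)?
At STP, 1 mol of gas occupies 22.4 L
Volume = 1.26 mol × 22.4 L/mol = 28.22 L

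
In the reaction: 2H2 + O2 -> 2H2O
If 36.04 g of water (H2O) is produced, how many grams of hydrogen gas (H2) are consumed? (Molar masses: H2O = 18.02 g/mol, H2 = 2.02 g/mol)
Moles of H2O = 36.04 g ÷ 18.02 g/mol = 2 mol
Mole ratio: 2 mol H2 / 2 mol H2O
Moles of H2 = 2 × (2/2) = 2 mol
Mass of H2 = 2 mol × 2.02 g/mol = 4.04 g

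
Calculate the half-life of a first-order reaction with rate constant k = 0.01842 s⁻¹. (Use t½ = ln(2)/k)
37.63 s

t½ = ln(2)/k = 0.6931/0.01842 = 37.63 s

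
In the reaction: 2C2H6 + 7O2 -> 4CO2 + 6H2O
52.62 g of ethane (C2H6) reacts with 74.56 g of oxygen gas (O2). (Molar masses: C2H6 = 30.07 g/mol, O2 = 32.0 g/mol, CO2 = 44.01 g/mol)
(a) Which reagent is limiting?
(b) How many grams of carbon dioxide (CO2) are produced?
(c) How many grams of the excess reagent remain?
(a) O2, (b) 58.6 g, (c) 32.6 g

Moles of C2H6 = 52.62 g ÷ 30.07 g/mol = 1.74992 mol
Moles of O2 = 74.56 g ÷ 32.0 g/mol = 2.33 mol
Moles ÷ coefficient: C2H6: 1.74992/2 = 0.875, O2: 2.33/7 = 0.3329
(a) O2 has the smaller value, so O2 is the limiting reagent.
(b) Moles of CO2 = 2.33 mol O2 × (4/7) = 1.33143 mol; mass = 1.33143 mol × 44.01 g/mol = 58.6 g
(c) C2H6 consumed = 2.33 × (2/7) = 0.665714 mol; remaining = 1.74992 − 0.665714 = 1.0842 mol; mass = 1.0842 mol × 30.07 g/mol = 32.6 g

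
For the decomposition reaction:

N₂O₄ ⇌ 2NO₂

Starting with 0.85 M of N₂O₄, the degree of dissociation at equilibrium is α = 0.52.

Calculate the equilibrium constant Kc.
K_c = 1.9153

x = α·[A]₀ = 0.52 × 0.85 = 0.442 M dissociated.
At eq: [N₂O₄] = 0.85 − 0.442 = 0.408 M; [NO₂] = 2x = 0.884 M.
Kc = [NO₂]²/[N₂O₄] = (0.884)²/0.408 = 1.915.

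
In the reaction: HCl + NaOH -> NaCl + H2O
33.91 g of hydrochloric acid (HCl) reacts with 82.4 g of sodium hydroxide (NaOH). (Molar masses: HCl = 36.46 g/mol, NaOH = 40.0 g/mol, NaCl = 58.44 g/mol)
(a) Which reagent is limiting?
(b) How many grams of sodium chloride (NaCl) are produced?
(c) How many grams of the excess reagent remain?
(a) HCl, (b) 54.35 g, (c) 45.2 g

Moles of HCl = 33.91 g ÷ 36.46 g/mol = 0.93006 mol
Moles of NaOH = 82.4 g ÷ 40.0 g/mol = 2.06 mol
Moles ÷ coefficient: HCl: 0.93006/1 = 0.9301, NaOH: 2.06/1 = 2.06
(a) HCl has the smaller value, so HCl is the limiting reagent.
(b) Moles of NaCl = 0.93006 mol HCl × (1/1) = 0.93006 mol; mass = 0.93006 mol × 58.44 g/mol = 54.35 g
(c) NaOH consumed = 0.93006 × (1/1) = 0.93006 mol; remaining = 2.06 − 0.93006 = 1.12994 mol; mass = 1.12994 mol × 40.0 g/mol = 45.2 g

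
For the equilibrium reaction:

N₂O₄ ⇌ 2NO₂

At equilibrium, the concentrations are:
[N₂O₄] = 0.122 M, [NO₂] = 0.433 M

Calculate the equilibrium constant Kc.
K_c = 1.5368

Kc = ([NO₂]^2) / ([N₂O₄])
   = ((0.433)^2) / ((0.122))
   = 0.18749 / 0.122 = 1.5368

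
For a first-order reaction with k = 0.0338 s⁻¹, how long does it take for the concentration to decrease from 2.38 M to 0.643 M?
38.72 s

From ln[A] = ln[A]₀ - k·t: t = ln([A]₀/[A])/k = ln(2.38/0.643)/0.0338 = ln(3.7014)/0.0338 = 1.3087/0.0338 = 38.72 s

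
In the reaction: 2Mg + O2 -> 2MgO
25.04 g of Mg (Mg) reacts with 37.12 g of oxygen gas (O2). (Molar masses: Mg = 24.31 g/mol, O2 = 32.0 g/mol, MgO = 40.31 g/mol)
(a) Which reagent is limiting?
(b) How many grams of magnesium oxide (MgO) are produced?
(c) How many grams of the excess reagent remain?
(a) Mg, (b) 41.52 g, (c) 20.64 g

Moles of Mg = 25.04 g ÷ 24.31 g/mol = 1.03003 mol
Moles of O2 = 37.12 g ÷ 32.0 g/mol = 1.16 mol
Moles ÷ coefficient: Mg: 1.03003/2 = 0.515, O2: 1.16/1 = 1.16
(a) Mg has the smaller value, so Mg is the limiting reagent.
(b) Moles of MgO = 1.03003 mol Mg × (2/2) = 1.03003 mol; mass = 1.03003 mol × 40.31 g/mol = 41.52 g
(c) O2 consumed = 1.03003 × (1/2) = 0.515014 mol; remaining = 1.16 − 0.515014 = 0.644986 mol; mass = 0.644986 mol × 32.0 g/mol = 20.64 g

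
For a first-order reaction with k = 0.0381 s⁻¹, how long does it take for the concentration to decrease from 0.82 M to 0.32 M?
24.70 s

From ln[A] = ln[A]₀ - k·t: t = ln([A]₀/[A])/k = ln(0.82/0.32)/0.0381 = ln(2.5625)/0.0381 = 0.9410/0.0381 = 24.70 s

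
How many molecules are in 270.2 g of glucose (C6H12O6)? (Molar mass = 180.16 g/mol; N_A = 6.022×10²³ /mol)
Moles = 270.2 g ÷ 180.16 g/mol = 1.49978 mol
Molecules = 1.49978 mol × 6.022×10²³ /mol = 9.032e+23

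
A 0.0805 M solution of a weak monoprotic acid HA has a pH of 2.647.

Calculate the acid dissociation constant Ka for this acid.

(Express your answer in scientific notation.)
K_a = 6.49e-05

[H⁺] = 10^(−pH) = 10^(−2.647) = 2.254e-03 M. For HA ⇌ H⁺ + A⁻, Ka = x²/(C − x) = (2.254e-03)²/(0.0805 − 2.254e-03) = 6.49e-05.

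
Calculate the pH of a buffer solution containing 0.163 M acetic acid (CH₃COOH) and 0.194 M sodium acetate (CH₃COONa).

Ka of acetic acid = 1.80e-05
pH = 4.82

pKa = -log(1.80e-05) = 4.74. pH = pKa + log([A⁻]/[HA]) = 4.74 + log(0.194/0.163)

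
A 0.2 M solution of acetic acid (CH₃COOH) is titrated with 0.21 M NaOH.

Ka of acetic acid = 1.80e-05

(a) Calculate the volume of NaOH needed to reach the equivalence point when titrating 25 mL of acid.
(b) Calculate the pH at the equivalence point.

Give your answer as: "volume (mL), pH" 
V = 23.8 mL, pH = 8.88

(a) At equivalence: moles acid = moles base.
moles acid = 0.2 × 0.025 = 0.005 mol; V_NaOH = 0.005/0.21 = 0.02381 L = 23.8 mL.
(b) At equivalence, all acid → conjugate base A⁻ at [A⁻] = 0.005/0.04881 = 0.1024 M.
Kb = Kw/Ka = 1.0e-14/1.80e-05 = 5.556e-10; [OH⁻] = √(Kb·[A⁻]) = 7.544e-06; pOH = 5.12; pH = 14 − pOH = 8.88.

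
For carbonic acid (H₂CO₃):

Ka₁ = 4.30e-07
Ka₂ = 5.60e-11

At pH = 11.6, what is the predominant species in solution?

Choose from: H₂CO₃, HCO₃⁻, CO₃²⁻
CO₃²⁻

pKa1 = 6.37, pKa2 = 10.25. Each pKa is the crossover between adjacent species; pH = 11.6 lies in the region where CO₃²⁻ predominates.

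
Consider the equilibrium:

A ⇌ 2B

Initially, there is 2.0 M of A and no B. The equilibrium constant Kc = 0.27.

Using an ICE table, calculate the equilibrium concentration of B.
[B] = 0.670 M

ICE: [A] = 2.0 − x, [B] = 2x.
Kc = (2x)²/(2.0 − x) = 0.27 ⇒ 4x² + 0.27x − 0.54 = 0.
x = (−0.27 + √(0.27² + 4·4·0.54))/(2·4) = (−0.27 + √8.7129)/8 = 0.33522.
[B] = 2x = 0.670 M.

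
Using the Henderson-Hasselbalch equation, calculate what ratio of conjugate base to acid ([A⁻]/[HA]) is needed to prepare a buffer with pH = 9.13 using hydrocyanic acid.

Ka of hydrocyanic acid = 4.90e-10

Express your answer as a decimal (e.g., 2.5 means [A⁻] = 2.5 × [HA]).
[A⁻]/[HA] = 0.661

pKa = −log(4.90e-10) = 9.3098. pH = pKa + log([A⁻]/[HA]). 9.13 = 9.3098 + log(ratio). log(ratio) = 9.13 − 9.3098 = -0.1798. ratio = 10^(-0.1798) = 0.661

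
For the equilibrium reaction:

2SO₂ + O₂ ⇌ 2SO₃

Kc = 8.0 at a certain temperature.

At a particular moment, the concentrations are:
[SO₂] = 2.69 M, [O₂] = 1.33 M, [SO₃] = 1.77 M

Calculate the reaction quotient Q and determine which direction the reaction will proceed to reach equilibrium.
Q = 0.326, Q < K, reaction proceeds forward (toward products)

Q = ([SO₃]^2) / ([SO₂]^2 × [O₂])
  = ((1.77)^2) / ((2.69)^2·(1.33)) = 3.1329/9.624 = 0.3255
Since Q = 0.3255 < Kc = 8.0, the reaction proceeds forward (toward products) to reach equilibrium.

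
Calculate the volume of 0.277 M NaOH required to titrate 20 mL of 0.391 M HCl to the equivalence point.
V_{base} = 28.2 mL

At equivalence: moles acid = moles base.
moles HCl = 0.391 M × 0.02 L = 0.00782 mol
V_NaOH = 0.00782 mol ÷ 0.277 M = 0.02823 L = 28.2 mL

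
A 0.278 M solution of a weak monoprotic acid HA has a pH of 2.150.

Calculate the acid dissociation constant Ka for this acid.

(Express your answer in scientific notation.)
K_a = 1.85e-04

[H⁺] = 10^(−pH) = 10^(−2.150) = 7.079e-03 M. For HA ⇌ H⁺ + A⁻, Ka = x²/(C − x) = (7.079e-03)²/(0.278 − 7.079e-03) = 1.85e-04.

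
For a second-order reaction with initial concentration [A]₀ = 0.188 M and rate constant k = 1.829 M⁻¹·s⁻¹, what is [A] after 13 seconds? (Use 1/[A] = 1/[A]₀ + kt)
0.0344 M

1/[A] = 1/[A]₀ + k·t = 1/0.188 + (1.829)·(13) = 5.3191 + 23.7770 = 29.0961
[A] = 1/29.0961 = 0.0344 M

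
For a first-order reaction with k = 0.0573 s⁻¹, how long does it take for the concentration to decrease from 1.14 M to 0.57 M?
12.10 s

From ln[A] = ln[A]₀ - k·t: t = ln([A]₀/[A])/k = ln(1.14/0.57)/0.0573 = ln(2.0000)/0.0573 = 0.6931/0.0573 = 12.10 s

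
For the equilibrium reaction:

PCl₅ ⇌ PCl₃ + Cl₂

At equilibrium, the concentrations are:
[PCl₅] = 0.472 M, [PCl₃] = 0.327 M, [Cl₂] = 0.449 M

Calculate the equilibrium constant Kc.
K_c = 0.3111

Kc = ([PCl₃] × [Cl₂]) / ([PCl₅])
   = ((0.327)·(0.449)) / ((0.472))
   = 0.14682 / 0.472 = 0.3111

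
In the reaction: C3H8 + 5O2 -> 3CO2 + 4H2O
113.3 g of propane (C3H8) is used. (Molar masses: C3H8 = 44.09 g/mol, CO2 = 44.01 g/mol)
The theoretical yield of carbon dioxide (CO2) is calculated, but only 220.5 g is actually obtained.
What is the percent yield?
Moles of C3H8 = 113.3 g ÷ 44.09 g/mol = 2.56974 mol
Mole ratio: 3 mol CO2 / 1 mol C3H8
Moles of CO2 = 2.56974 × (3/1) = 7.70923 mol
Theoretical yield = 7.70923 mol × 44.01 g/mol = 339.28 g
Actual yield = 220.5 g
Percent yield = (220.5 / 339.28) × 100% = 65.0%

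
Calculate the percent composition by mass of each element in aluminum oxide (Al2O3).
Al: 52.92%, O: 47.08%

Molar mass of Al2O3 = 101.96 g/mol
% Al = (2 × 26.98) / 101.96 × 100% = 53.96 / 101.96 × 100% = 52.92%
% O = (3 × 16.0) / 101.96 × 100% = 48 / 101.96 × 100% = 47.08%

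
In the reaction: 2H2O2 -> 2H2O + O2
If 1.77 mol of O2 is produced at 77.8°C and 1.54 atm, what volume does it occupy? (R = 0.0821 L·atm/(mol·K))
T = 77.8°C + 273.15 = 350.95 K
V = nRT/P = (1.77 × 0.0821 × 350.95) / 1.54
V = 33.12 L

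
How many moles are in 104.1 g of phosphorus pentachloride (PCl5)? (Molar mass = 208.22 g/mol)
Moles = 104.1 g ÷ 208.22 g/mol = 0.5 mol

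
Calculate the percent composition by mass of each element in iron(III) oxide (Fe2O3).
Fe: 69.94%, O: 30.06%

Molar mass of Fe2O3 = 159.7 g/mol
% Fe = (2 × 55.85) / 159.7 × 100% = 111.7 / 159.7 × 100% = 69.94%
% O = (3 × 16.0) / 159.7 × 100% = 48 / 159.7 × 100% = 30.06%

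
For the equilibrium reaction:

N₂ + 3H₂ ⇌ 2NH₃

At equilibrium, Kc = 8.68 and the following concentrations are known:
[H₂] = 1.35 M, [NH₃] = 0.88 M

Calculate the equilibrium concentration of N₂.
[N₂] = 0.0363 M

Kc = ([NH₃]^2) / ([N₂] × [H₂]^3) = 8.68
[N₂]^1 = (product terms)/(Kc · other reactant terms) = 0.7744 / (8.68 · 2.4604) = 0.036261
[N₂] = 0.0363 M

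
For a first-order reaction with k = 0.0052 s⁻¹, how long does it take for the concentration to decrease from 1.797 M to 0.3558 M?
311.44 s

From ln[A] = ln[A]₀ - k·t: t = ln([A]₀/[A])/k = ln(1.797/0.3558)/0.0052 = ln(5.0506)/0.0052 = 1.6195/0.0052 = 311.44 s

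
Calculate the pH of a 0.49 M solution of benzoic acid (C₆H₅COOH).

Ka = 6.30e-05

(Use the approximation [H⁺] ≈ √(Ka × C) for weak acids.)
pH = 2.26

[H⁺] = √(Ka × C) = √(6.30e-05 × 0.49) = 5.5561e-03. pH = -log(5.5561e-03)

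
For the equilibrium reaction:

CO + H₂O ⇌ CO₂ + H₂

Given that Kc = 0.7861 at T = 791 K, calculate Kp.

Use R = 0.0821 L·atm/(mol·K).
K_p = 0.7861

Δn = (moles gaseous products) − (moles gaseous reactants) = 0
T = 791 K; RT = 0.0821 × 791 = 64.9411
Kp = Kc·(RT)^Δn = 0.7861 × (64.9411)^0 = 0.7861 × 1 = 0.7861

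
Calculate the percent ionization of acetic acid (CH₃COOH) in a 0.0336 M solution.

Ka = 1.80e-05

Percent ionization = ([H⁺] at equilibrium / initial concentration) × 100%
Percent ionization = 2.29%

Let x = [H⁺]. Ka = x²/(C - x) ⇒ x² + (1.80e-05)x - (1.80e-05)(0.0336) = 0. x = 7.6874e-04. Percent = (7.6874e-04/0.0336) × 100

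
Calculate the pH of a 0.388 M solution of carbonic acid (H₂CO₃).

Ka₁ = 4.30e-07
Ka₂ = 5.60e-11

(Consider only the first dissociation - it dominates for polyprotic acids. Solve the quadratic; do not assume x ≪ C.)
pH = 3.39

x² + Ka₁·x − Ka₁·C = 0 with Ka₁ = 4.30e-07, C = 0.388.
x = (−Ka₁ + √(Ka₁² + 4·Ka₁·C))/2 = 4.0825e-04 M, so pH = 3.39.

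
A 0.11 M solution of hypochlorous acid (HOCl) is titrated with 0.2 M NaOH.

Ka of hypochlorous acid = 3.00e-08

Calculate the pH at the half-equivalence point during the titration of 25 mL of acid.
pH = pKa = 7.52

At the half-equivalence point, [HA] = [A⁻], so by Henderson–Hasselbalch pH = pKa + log(1) = pKa.
pKa = −log(3.00e-08) = 7.52.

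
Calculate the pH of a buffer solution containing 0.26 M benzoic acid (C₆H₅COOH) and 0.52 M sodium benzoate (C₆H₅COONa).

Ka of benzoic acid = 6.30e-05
pH = 4.50

pKa = -log(6.30e-05) = 4.20. pH = pKa + log([A⁻]/[HA]) = 4.20 + log(0.52/0.26)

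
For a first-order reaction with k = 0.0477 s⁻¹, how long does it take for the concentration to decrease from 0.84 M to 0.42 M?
14.53 s

From ln[A] = ln[A]₀ - k·t: t = ln([A]₀/[A])/k = ln(0.84/0.42)/0.0477 = ln(2.0000)/0.0477 = 0.6931/0.0477 = 14.53 s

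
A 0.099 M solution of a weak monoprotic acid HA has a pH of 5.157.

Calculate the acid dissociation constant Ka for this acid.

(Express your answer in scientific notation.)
K_a = 4.90e-10

[H⁺] = 10^(−pH) = 10^(−5.157) = 6.966e-06 M. For HA ⇌ H⁺ + A⁻, Ka = x²/(C − x) = (6.966e-06)²/(0.099 − 6.966e-06) = 4.90e-10.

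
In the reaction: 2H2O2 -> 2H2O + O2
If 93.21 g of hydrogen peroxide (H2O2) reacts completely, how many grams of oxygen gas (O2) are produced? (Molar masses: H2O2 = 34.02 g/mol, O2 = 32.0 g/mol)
Moles of H2O2 = 93.21 g ÷ 34.02 g/mol = 2.73986 mol
Mole ratio: 1 mol O2 / 2 mol H2O2
Moles of O2 = 2.73986 × (1/2) = 1.36993 mol
Mass of O2 = 1.36993 mol × 32.0 g/mol = 43.84 g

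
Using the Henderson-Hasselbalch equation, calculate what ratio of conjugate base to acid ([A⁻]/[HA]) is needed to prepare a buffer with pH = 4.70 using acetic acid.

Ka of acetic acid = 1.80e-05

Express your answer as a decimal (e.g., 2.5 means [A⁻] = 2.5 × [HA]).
[A⁻]/[HA] = 0.902

pKa = −log(1.80e-05) = 4.7447. pH = pKa + log([A⁻]/[HA]). 4.70 = 4.7447 + log(ratio). log(ratio) = 4.70 − 4.7447 = -0.0447. ratio = 10^(-0.0447) = 0.902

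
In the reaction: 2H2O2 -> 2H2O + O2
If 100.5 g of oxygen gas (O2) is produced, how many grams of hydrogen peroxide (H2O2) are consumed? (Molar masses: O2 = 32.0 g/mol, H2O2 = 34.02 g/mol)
Moles of O2 = 100.5 g ÷ 32.0 g/mol = 3.14062 mol
Mole ratio: 2 mol H2O2 / 1 mol O2
Moles of H2O2 = 3.14062 × (2/1) = 6.28125 mol
Mass of H2O2 = 6.28125 mol × 34.02 g/mol = 213.7 g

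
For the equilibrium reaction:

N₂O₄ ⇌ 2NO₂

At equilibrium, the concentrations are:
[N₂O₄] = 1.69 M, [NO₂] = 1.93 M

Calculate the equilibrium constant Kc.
K_c = 2.2041

Kc = ([NO₂]^2) / ([N₂O₄])
   = ((1.93)^2) / ((1.69))
   = 3.7249 / 1.69 = 2.2041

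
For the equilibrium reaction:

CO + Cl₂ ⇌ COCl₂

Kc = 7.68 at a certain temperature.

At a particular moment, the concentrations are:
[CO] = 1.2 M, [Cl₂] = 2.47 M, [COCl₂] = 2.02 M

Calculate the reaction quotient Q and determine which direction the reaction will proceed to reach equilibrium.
Q = 0.682, Q < K, reaction proceeds forward (toward products)

Q = ([COCl₂]) / ([CO] × [Cl₂])
  = ((2.02)) / ((1.2)·(2.47)) = 2.02/2.964 = 0.6815
Since Q = 0.6815 < Kc = 7.68, the reaction proceeds forward (toward products) to reach equilibrium.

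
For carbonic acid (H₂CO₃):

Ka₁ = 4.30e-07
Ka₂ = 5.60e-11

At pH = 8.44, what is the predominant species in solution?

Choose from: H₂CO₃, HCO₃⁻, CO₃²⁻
HCO₃⁻

pKa1 = 6.37, pKa2 = 10.25. Each pKa is the crossover between adjacent species; pH = 8.44 lies in the region where HCO₃⁻ predominates.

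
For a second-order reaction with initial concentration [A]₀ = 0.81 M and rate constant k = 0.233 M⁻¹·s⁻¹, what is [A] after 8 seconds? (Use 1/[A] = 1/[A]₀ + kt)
0.3227 M

1/[A] = 1/[A]₀ + k·t = 1/0.81 + (0.233)·(8) = 1.2346 + 1.8640 = 3.0986
[A] = 1/3.0986 = 0.3227 M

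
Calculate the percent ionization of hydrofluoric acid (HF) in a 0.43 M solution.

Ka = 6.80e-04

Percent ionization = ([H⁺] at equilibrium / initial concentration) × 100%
Percent ionization = 3.9%

Let x = [H⁺]. Ka = x²/(C - x) ⇒ x² + (6.80e-04)x - (6.80e-04)(0.43) = 0. x = 1.6763e-02. Percent = (1.6763e-02/0.43) × 100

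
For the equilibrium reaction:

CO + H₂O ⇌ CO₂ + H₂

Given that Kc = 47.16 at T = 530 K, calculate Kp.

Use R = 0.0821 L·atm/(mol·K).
K_p = 47.1600

Δn = (moles gaseous products) − (moles gaseous reactants) = 0
T = 530 K; RT = 0.0821 × 530 = 43.513
Kp = Kc·(RT)^Δn = 47.16 × (43.513)^0 = 47.16 × 1 = 47.1600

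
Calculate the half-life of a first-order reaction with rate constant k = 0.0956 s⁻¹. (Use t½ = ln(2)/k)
7.25 s

t½ = ln(2)/k = 0.6931/0.0956 = 7.25 s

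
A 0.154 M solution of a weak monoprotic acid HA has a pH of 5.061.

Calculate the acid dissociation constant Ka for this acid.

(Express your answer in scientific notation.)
K_a = 4.90e-10

[H⁺] = 10^(−pH) = 10^(−5.061) = 8.690e-06 M. For HA ⇌ H⁺ + A⁻, Ka = x²/(C − x) = (8.690e-06)²/(0.154 − 8.690e-06) = 4.90e-10.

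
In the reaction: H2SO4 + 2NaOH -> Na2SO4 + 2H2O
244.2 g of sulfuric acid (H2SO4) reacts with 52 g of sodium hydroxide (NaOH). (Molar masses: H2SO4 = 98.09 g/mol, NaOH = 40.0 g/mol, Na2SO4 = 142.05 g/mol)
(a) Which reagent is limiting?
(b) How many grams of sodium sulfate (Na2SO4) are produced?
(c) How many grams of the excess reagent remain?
(a) NaOH, (b) 92.33 g, (c) 180.4 g

Moles of H2SO4 = 244.2 g ÷ 98.09 g/mol = 2.48955 mol
Moles of NaOH = 52 g ÷ 40.0 g/mol = 1.3 mol
Moles ÷ coefficient: H2SO4: 2.48955/1 = 2.49, NaOH: 1.3/2 = 0.65
(a) NaOH has the smaller value, so NaOH is the limiting reagent.
(b) Moles of Na2SO4 = 1.3 mol NaOH × (1/2) = 0.65 mol; mass = 0.65 mol × 142.05 g/mol = 92.33 g
(c) H2SO4 consumed = 1.3 × (1/2) = 0.65 mol; remaining = 2.48955 − 0.65 = 1.83955 mol; mass = 1.83955 mol × 98.09 g/mol = 180.4 g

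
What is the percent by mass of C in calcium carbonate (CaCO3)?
Mass of C in formula = 12.01 × 1 = 12.01 g/mol
Molar mass = 100.09 g/mol
% C = (12.01/100.09) × 100% = 12.00%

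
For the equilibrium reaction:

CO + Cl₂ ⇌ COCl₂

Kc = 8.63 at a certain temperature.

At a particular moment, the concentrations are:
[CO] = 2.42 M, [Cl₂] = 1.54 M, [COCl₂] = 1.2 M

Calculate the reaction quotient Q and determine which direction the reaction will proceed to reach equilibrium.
Q = 0.322, Q < K, reaction proceeds forward (toward products)

Q = ([COCl₂]) / ([CO] × [Cl₂])
  = ((1.2)) / ((2.42)·(1.54)) = 1.2/3.7268 = 0.322
Since Q = 0.322 < Kc = 8.63, the reaction proceeds forward (toward products) to reach equilibrium.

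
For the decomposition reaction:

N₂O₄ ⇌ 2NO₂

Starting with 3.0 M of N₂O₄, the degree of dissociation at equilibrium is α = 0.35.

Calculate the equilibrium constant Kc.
K_c = 2.2615

x = α·[A]₀ = 0.35 × 3.0 = 1.05 M dissociated.
At eq: [N₂O₄] = 3.0 − 1.05 = 1.95 M; [NO₂] = 2x = 2.1 M.
Kc = [NO₂]²/[N₂O₄] = (2.1)²/1.95 = 2.262.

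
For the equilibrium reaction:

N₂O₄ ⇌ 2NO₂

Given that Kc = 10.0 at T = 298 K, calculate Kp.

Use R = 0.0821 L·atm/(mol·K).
K_p = 244.6580

Δn = (moles gaseous products) − (moles gaseous reactants) = 1
T = 298 K; RT = 0.0821 × 298 = 24.4658
Kp = Kc·(RT)^Δn = 10.0 × (24.4658)^1 = 10.0 × 24.4658 = 244.6580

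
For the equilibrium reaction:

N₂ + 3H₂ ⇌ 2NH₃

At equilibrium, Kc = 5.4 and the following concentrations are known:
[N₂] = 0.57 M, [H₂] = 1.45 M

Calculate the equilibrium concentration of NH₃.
[NH₃] = 3.0633 M

Kc = ([NH₃]^2) / ([N₂] × [H₂]^3) = 5.4
[NH₃]^2 = Kc · (reactant terms)/(other product terms) = 5.4 · 1.7377 / 1 = 9.3837
[NH₃] = (9.3837)^(1/2) = 3.0633 M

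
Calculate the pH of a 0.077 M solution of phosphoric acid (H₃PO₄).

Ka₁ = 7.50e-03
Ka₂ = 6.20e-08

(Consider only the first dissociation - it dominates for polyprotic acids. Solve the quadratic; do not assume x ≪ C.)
pH = 1.69

x² + Ka₁·x − Ka₁·C = 0 with Ka₁ = 7.50e-03, C = 0.077.
x = (−Ka₁ + √(Ka₁² + 4·Ka₁·C))/2 = 2.0572e-02 M, so pH = 1.69.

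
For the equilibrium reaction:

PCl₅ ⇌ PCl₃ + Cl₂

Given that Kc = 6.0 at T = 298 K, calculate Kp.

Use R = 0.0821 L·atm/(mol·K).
K_p = 146.7948

Δn = (moles gaseous products) − (moles gaseous reactants) = 1
T = 298 K; RT = 0.0821 × 298 = 24.4658
Kp = Kc·(RT)^Δn = 6.0 × (24.4658)^1 = 6.0 × 24.4658 = 146.7948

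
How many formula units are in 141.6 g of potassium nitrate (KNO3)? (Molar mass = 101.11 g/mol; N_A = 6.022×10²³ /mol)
Moles = 141.6 g ÷ 101.11 g/mol = 1.40045 mol
Formula units = 1.40045 mol × 6.022×10²³ /mol = 8.434e+23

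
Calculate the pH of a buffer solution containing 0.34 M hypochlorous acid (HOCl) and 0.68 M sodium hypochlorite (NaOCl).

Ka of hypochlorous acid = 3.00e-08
pH = 7.82

pKa = -log(3.00e-08) = 7.52. pH = pKa + log([A⁻]/[HA]) = 7.52 + log(0.68/0.34)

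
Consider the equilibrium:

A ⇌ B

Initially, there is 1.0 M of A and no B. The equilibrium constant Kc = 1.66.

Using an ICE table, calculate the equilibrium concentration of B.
[B] = 0.624 M

ICE: [A] = 1.0 − x, [B] = x.
Kc = x/(1.0 − x) = 1.66 ⇒ x = 1.66·1.0/(1 + 1.66) = 1.66/2.66 = 0.6241.
[B] = x = 0.624 M.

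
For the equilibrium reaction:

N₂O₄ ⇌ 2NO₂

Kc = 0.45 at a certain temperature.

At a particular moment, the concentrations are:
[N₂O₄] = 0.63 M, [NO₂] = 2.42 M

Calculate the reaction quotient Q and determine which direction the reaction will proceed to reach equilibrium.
Q = 9.296, Q > K, reaction proceeds reverse (toward reactants)

Q = ([NO₂]^2) / ([N₂O₄])
  = ((2.42)^2) / ((0.63)) = 5.8564/0.63 = 9.296
Since Q = 9.296 > Kc = 0.45, the reaction proceeds reverse (toward reactants) to reach equilibrium.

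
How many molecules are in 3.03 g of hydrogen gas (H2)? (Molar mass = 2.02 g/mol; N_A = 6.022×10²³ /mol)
Moles = 3.03 g ÷ 2.02 g/mol = 1.5 mol
Molecules = 1.5 mol × 6.022×10²³ /mol = 9.033e+23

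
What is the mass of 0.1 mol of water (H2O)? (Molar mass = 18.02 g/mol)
Mass = 0.1 mol × 18.02 g/mol = 1.802 g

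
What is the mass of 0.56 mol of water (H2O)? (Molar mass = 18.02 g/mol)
Mass = 0.56 mol × 18.02 g/mol = 10.09 g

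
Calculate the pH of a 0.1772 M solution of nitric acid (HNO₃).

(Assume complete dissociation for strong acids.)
pH = 0.75

[H⁺] = 0.1772 M for strong acid. pH = -log[H⁺] = -log(0.1772)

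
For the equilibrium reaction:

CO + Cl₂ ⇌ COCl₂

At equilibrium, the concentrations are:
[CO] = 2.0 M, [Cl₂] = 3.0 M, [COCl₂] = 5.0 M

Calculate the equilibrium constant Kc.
K_c = 0.8333

Kc = ([COCl₂]) / ([CO] × [Cl₂])
   = ((5.0)) / ((2.0)·(3.0))
   = 5 / 6 = 0.8333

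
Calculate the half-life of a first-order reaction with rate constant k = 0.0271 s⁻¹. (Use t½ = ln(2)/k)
25.58 s

t½ = ln(2)/k = 0.6931/0.0271 = 25.58 s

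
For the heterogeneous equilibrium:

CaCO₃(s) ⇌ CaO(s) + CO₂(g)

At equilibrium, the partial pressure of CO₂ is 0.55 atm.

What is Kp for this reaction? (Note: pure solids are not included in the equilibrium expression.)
K_p = 0.55

Solids (CaCO₃, CaO) have activity 1 and are excluded.
Kp = P(CO₂) = 0.55.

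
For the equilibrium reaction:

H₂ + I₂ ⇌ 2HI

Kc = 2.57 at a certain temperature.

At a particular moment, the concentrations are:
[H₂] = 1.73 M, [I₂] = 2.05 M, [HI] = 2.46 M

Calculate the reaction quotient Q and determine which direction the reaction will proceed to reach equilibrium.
Q = 1.706, Q < K, reaction proceeds forward (toward products)

Q = ([HI]^2) / ([H₂] × [I₂])
  = ((2.46)^2) / ((1.73)·(2.05)) = 6.0516/3.5465 = 1.706
Since Q = 1.706 < Kc = 2.57, the reaction proceeds forward (toward products) to reach equilibrium.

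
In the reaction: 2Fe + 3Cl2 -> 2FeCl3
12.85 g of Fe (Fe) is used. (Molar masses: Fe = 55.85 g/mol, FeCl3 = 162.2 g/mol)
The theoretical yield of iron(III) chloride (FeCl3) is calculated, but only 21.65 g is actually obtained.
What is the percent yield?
Moles of Fe = 12.85 g ÷ 55.85 g/mol = 0.230081 mol
Mole ratio: 2 mol FeCl3 / 2 mol Fe
Moles of FeCl3 = 0.230081 × (2/2) = 0.230081 mol
Theoretical yield = 0.230081 mol × 162.2 g/mol = 37.319 g
Actual yield = 21.65 g
Percent yield = (21.65 / 37.319) × 100% = 58.0%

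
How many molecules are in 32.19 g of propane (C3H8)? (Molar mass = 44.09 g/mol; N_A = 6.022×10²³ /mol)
Moles = 32.19 g ÷ 44.09 g/mol = 0.730098 mol
Molecules = 0.730098 mol × 6.022×10²³ /mol = 4.397e+23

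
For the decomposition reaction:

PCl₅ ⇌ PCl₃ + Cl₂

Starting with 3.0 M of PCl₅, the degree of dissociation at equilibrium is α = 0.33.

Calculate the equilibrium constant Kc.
K_c = 0.4876

x = α·[A]₀ = 0.33 × 3.0 = 0.99 M dissociated.
At eq: [PCl₅] = 3.0 − 0.99 = 2.01 M; [PCl₃] = [Cl₂] = x = 0.99 M.
Kc = [PCl₃][Cl₂]/[PCl₅] = (0.99)²/2.01 = 0.4876.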